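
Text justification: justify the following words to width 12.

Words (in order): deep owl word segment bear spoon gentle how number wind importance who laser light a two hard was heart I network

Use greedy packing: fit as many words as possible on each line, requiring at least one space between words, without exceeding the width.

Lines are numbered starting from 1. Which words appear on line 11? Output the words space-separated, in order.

Line 1: ['deep', 'owl'] (min_width=8, slack=4)
Line 2: ['word', 'segment'] (min_width=12, slack=0)
Line 3: ['bear', 'spoon'] (min_width=10, slack=2)
Line 4: ['gentle', 'how'] (min_width=10, slack=2)
Line 5: ['number', 'wind'] (min_width=11, slack=1)
Line 6: ['importance'] (min_width=10, slack=2)
Line 7: ['who', 'laser'] (min_width=9, slack=3)
Line 8: ['light', 'a', 'two'] (min_width=11, slack=1)
Line 9: ['hard', 'was'] (min_width=8, slack=4)
Line 10: ['heart', 'I'] (min_width=7, slack=5)
Line 11: ['network'] (min_width=7, slack=5)

Answer: network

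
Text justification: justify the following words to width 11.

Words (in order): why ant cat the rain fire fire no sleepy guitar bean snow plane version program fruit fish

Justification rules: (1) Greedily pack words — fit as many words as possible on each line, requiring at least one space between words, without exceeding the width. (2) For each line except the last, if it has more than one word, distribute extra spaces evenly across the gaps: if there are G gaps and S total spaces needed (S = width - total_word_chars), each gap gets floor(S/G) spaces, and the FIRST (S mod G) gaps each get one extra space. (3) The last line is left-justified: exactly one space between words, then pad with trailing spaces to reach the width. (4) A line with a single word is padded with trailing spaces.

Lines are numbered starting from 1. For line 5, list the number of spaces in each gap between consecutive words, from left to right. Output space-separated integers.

Line 1: ['why', 'ant', 'cat'] (min_width=11, slack=0)
Line 2: ['the', 'rain'] (min_width=8, slack=3)
Line 3: ['fire', 'fire'] (min_width=9, slack=2)
Line 4: ['no', 'sleepy'] (min_width=9, slack=2)
Line 5: ['guitar', 'bean'] (min_width=11, slack=0)
Line 6: ['snow', 'plane'] (min_width=10, slack=1)
Line 7: ['version'] (min_width=7, slack=4)
Line 8: ['program'] (min_width=7, slack=4)
Line 9: ['fruit', 'fish'] (min_width=10, slack=1)

Answer: 1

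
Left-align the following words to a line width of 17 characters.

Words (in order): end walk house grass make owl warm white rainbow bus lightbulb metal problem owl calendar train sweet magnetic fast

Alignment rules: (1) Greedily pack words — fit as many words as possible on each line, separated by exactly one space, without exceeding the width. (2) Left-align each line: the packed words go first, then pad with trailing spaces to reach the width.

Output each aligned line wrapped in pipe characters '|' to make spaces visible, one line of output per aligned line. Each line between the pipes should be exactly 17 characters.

Line 1: ['end', 'walk', 'house'] (min_width=14, slack=3)
Line 2: ['grass', 'make', 'owl'] (min_width=14, slack=3)
Line 3: ['warm', 'white'] (min_width=10, slack=7)
Line 4: ['rainbow', 'bus'] (min_width=11, slack=6)
Line 5: ['lightbulb', 'metal'] (min_width=15, slack=2)
Line 6: ['problem', 'owl'] (min_width=11, slack=6)
Line 7: ['calendar', 'train'] (min_width=14, slack=3)
Line 8: ['sweet', 'magnetic'] (min_width=14, slack=3)
Line 9: ['fast'] (min_width=4, slack=13)

Answer: |end walk house   |
|grass make owl   |
|warm white       |
|rainbow bus      |
|lightbulb metal  |
|problem owl      |
|calendar train   |
|sweet magnetic   |
|fast             |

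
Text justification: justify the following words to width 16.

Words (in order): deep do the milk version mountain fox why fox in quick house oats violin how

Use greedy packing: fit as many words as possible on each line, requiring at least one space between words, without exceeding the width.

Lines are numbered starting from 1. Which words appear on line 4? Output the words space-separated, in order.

Answer: quick house oats

Derivation:
Line 1: ['deep', 'do', 'the', 'milk'] (min_width=16, slack=0)
Line 2: ['version', 'mountain'] (min_width=16, slack=0)
Line 3: ['fox', 'why', 'fox', 'in'] (min_width=14, slack=2)
Line 4: ['quick', 'house', 'oats'] (min_width=16, slack=0)
Line 5: ['violin', 'how'] (min_width=10, slack=6)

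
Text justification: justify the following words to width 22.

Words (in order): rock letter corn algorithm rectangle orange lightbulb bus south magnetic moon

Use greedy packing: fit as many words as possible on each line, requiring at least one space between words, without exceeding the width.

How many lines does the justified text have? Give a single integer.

Line 1: ['rock', 'letter', 'corn'] (min_width=16, slack=6)
Line 2: ['algorithm', 'rectangle'] (min_width=19, slack=3)
Line 3: ['orange', 'lightbulb', 'bus'] (min_width=20, slack=2)
Line 4: ['south', 'magnetic', 'moon'] (min_width=19, slack=3)
Total lines: 4

Answer: 4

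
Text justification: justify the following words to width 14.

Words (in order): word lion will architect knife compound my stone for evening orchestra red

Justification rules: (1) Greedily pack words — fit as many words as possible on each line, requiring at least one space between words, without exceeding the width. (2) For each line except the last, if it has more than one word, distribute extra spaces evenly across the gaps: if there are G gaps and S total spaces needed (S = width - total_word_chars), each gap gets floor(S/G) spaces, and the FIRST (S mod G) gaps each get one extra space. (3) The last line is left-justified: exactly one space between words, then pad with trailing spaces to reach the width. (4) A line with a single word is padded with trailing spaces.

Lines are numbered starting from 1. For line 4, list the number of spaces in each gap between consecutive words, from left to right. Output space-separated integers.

Answer: 2 2

Derivation:
Line 1: ['word', 'lion', 'will'] (min_width=14, slack=0)
Line 2: ['architect'] (min_width=9, slack=5)
Line 3: ['knife', 'compound'] (min_width=14, slack=0)
Line 4: ['my', 'stone', 'for'] (min_width=12, slack=2)
Line 5: ['evening'] (min_width=7, slack=7)
Line 6: ['orchestra', 'red'] (min_width=13, slack=1)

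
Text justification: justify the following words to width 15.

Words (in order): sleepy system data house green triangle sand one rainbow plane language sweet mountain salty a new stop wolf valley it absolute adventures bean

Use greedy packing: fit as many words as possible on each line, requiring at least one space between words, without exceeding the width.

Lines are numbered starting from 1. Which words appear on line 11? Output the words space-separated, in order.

Answer: adventures bean

Derivation:
Line 1: ['sleepy', 'system'] (min_width=13, slack=2)
Line 2: ['data', 'house'] (min_width=10, slack=5)
Line 3: ['green', 'triangle'] (min_width=14, slack=1)
Line 4: ['sand', 'one'] (min_width=8, slack=7)
Line 5: ['rainbow', 'plane'] (min_width=13, slack=2)
Line 6: ['language', 'sweet'] (min_width=14, slack=1)
Line 7: ['mountain', 'salty'] (min_width=14, slack=1)
Line 8: ['a', 'new', 'stop', 'wolf'] (min_width=15, slack=0)
Line 9: ['valley', 'it'] (min_width=9, slack=6)
Line 10: ['absolute'] (min_width=8, slack=7)
Line 11: ['adventures', 'bean'] (min_width=15, slack=0)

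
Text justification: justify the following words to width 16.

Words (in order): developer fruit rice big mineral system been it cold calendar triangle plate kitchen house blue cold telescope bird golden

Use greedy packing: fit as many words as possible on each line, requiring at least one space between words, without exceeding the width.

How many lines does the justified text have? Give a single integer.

Answer: 9

Derivation:
Line 1: ['developer', 'fruit'] (min_width=15, slack=1)
Line 2: ['rice', 'big', 'mineral'] (min_width=16, slack=0)
Line 3: ['system', 'been', 'it'] (min_width=14, slack=2)
Line 4: ['cold', 'calendar'] (min_width=13, slack=3)
Line 5: ['triangle', 'plate'] (min_width=14, slack=2)
Line 6: ['kitchen', 'house'] (min_width=13, slack=3)
Line 7: ['blue', 'cold'] (min_width=9, slack=7)
Line 8: ['telescope', 'bird'] (min_width=14, slack=2)
Line 9: ['golden'] (min_width=6, slack=10)
Total lines: 9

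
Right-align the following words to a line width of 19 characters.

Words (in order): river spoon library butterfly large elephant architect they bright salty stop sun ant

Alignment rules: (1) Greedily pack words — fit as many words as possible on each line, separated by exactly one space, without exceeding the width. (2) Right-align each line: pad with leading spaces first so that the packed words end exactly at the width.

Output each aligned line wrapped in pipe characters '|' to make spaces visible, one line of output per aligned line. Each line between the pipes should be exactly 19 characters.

Answer: |river spoon library|
|    butterfly large|
| elephant architect|
|  they bright salty|
|       stop sun ant|

Derivation:
Line 1: ['river', 'spoon', 'library'] (min_width=19, slack=0)
Line 2: ['butterfly', 'large'] (min_width=15, slack=4)
Line 3: ['elephant', 'architect'] (min_width=18, slack=1)
Line 4: ['they', 'bright', 'salty'] (min_width=17, slack=2)
Line 5: ['stop', 'sun', 'ant'] (min_width=12, slack=7)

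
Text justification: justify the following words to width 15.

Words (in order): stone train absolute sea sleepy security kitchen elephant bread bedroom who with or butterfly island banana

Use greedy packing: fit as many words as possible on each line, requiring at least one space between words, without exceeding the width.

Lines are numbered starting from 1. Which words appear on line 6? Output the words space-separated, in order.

Line 1: ['stone', 'train'] (min_width=11, slack=4)
Line 2: ['absolute', 'sea'] (min_width=12, slack=3)
Line 3: ['sleepy', 'security'] (min_width=15, slack=0)
Line 4: ['kitchen'] (min_width=7, slack=8)
Line 5: ['elephant', 'bread'] (min_width=14, slack=1)
Line 6: ['bedroom', 'who'] (min_width=11, slack=4)
Line 7: ['with', 'or'] (min_width=7, slack=8)
Line 8: ['butterfly'] (min_width=9, slack=6)
Line 9: ['island', 'banana'] (min_width=13, slack=2)

Answer: bedroom who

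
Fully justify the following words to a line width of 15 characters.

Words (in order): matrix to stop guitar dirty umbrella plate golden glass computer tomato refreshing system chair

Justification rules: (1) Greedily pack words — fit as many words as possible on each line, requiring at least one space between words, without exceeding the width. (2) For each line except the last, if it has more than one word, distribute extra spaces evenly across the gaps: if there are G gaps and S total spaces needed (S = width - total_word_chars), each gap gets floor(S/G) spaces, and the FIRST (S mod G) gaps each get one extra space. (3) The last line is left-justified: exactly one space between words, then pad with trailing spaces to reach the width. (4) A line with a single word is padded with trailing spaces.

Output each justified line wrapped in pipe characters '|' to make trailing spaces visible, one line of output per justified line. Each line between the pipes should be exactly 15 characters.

Answer: |matrix  to stop|
|guitar    dirty|
|umbrella  plate|
|golden    glass|
|computer tomato|
|refreshing     |
|system chair   |

Derivation:
Line 1: ['matrix', 'to', 'stop'] (min_width=14, slack=1)
Line 2: ['guitar', 'dirty'] (min_width=12, slack=3)
Line 3: ['umbrella', 'plate'] (min_width=14, slack=1)
Line 4: ['golden', 'glass'] (min_width=12, slack=3)
Line 5: ['computer', 'tomato'] (min_width=15, slack=0)
Line 6: ['refreshing'] (min_width=10, slack=5)
Line 7: ['system', 'chair'] (min_width=12, slack=3)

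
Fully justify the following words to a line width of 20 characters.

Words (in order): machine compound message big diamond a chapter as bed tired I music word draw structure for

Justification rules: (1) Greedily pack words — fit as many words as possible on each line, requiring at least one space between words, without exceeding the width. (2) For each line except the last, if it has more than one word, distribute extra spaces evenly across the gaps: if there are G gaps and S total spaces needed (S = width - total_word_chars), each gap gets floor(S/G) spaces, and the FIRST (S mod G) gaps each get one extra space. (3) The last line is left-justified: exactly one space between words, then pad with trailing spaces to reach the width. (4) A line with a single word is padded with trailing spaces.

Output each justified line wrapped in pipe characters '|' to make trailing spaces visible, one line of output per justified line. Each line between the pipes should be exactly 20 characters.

Answer: |machine     compound|
|message  big diamond|
|a   chapter  as  bed|
|tired  I  music word|
|draw structure for  |

Derivation:
Line 1: ['machine', 'compound'] (min_width=16, slack=4)
Line 2: ['message', 'big', 'diamond'] (min_width=19, slack=1)
Line 3: ['a', 'chapter', 'as', 'bed'] (min_width=16, slack=4)
Line 4: ['tired', 'I', 'music', 'word'] (min_width=18, slack=2)
Line 5: ['draw', 'structure', 'for'] (min_width=18, slack=2)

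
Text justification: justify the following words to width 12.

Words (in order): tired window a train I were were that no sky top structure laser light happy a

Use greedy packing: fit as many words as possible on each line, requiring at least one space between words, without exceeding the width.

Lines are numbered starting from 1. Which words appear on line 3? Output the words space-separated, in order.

Line 1: ['tired', 'window'] (min_width=12, slack=0)
Line 2: ['a', 'train', 'I'] (min_width=9, slack=3)
Line 3: ['were', 'were'] (min_width=9, slack=3)
Line 4: ['that', 'no', 'sky'] (min_width=11, slack=1)
Line 5: ['top'] (min_width=3, slack=9)
Line 6: ['structure'] (min_width=9, slack=3)
Line 7: ['laser', 'light'] (min_width=11, slack=1)
Line 8: ['happy', 'a'] (min_width=7, slack=5)

Answer: were were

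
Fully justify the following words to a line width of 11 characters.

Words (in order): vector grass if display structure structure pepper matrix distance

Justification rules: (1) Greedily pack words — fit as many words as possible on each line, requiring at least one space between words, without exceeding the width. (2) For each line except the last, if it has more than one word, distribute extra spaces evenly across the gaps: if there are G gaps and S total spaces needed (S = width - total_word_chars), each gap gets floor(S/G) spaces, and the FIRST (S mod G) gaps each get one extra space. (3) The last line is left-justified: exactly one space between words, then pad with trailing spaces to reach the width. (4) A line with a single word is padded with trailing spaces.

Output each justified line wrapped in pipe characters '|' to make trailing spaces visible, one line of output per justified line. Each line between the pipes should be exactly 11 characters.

Answer: |vector     |
|grass    if|
|display    |
|structure  |
|structure  |
|pepper     |
|matrix     |
|distance   |

Derivation:
Line 1: ['vector'] (min_width=6, slack=5)
Line 2: ['grass', 'if'] (min_width=8, slack=3)
Line 3: ['display'] (min_width=7, slack=4)
Line 4: ['structure'] (min_width=9, slack=2)
Line 5: ['structure'] (min_width=9, slack=2)
Line 6: ['pepper'] (min_width=6, slack=5)
Line 7: ['matrix'] (min_width=6, slack=5)
Line 8: ['distance'] (min_width=8, slack=3)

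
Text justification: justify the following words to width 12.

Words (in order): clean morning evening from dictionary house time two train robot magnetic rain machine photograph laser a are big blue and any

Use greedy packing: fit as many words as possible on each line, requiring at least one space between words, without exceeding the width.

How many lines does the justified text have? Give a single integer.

Answer: 13

Derivation:
Line 1: ['clean'] (min_width=5, slack=7)
Line 2: ['morning'] (min_width=7, slack=5)
Line 3: ['evening', 'from'] (min_width=12, slack=0)
Line 4: ['dictionary'] (min_width=10, slack=2)
Line 5: ['house', 'time'] (min_width=10, slack=2)
Line 6: ['two', 'train'] (min_width=9, slack=3)
Line 7: ['robot'] (min_width=5, slack=7)
Line 8: ['magnetic'] (min_width=8, slack=4)
Line 9: ['rain', 'machine'] (min_width=12, slack=0)
Line 10: ['photograph'] (min_width=10, slack=2)
Line 11: ['laser', 'a', 'are'] (min_width=11, slack=1)
Line 12: ['big', 'blue', 'and'] (min_width=12, slack=0)
Line 13: ['any'] (min_width=3, slack=9)
Total lines: 13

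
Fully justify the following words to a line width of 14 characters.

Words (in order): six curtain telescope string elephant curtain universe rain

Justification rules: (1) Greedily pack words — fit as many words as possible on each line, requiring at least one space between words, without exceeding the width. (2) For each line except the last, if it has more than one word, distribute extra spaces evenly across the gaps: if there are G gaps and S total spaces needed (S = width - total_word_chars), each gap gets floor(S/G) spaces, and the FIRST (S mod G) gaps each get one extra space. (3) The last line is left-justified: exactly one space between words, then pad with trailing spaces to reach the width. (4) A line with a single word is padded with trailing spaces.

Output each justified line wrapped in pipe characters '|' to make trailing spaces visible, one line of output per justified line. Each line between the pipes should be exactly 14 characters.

Line 1: ['six', 'curtain'] (min_width=11, slack=3)
Line 2: ['telescope'] (min_width=9, slack=5)
Line 3: ['string'] (min_width=6, slack=8)
Line 4: ['elephant'] (min_width=8, slack=6)
Line 5: ['curtain'] (min_width=7, slack=7)
Line 6: ['universe', 'rain'] (min_width=13, slack=1)

Answer: |six    curtain|
|telescope     |
|string        |
|elephant      |
|curtain       |
|universe rain |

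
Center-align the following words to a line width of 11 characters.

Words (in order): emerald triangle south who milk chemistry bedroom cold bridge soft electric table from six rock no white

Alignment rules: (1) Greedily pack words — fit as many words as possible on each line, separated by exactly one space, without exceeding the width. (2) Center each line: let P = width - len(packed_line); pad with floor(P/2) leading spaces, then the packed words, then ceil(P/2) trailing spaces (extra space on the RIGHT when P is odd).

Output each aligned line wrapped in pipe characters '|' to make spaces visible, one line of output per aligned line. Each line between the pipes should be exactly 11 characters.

Answer: |  emerald  |
| triangle  |
| south who |
|   milk    |
| chemistry |
|  bedroom  |
|cold bridge|
|   soft    |
| electric  |
|table from |
|six rock no|
|   white   |

Derivation:
Line 1: ['emerald'] (min_width=7, slack=4)
Line 2: ['triangle'] (min_width=8, slack=3)
Line 3: ['south', 'who'] (min_width=9, slack=2)
Line 4: ['milk'] (min_width=4, slack=7)
Line 5: ['chemistry'] (min_width=9, slack=2)
Line 6: ['bedroom'] (min_width=7, slack=4)
Line 7: ['cold', 'bridge'] (min_width=11, slack=0)
Line 8: ['soft'] (min_width=4, slack=7)
Line 9: ['electric'] (min_width=8, slack=3)
Line 10: ['table', 'from'] (min_width=10, slack=1)
Line 11: ['six', 'rock', 'no'] (min_width=11, slack=0)
Line 12: ['white'] (min_width=5, slack=6)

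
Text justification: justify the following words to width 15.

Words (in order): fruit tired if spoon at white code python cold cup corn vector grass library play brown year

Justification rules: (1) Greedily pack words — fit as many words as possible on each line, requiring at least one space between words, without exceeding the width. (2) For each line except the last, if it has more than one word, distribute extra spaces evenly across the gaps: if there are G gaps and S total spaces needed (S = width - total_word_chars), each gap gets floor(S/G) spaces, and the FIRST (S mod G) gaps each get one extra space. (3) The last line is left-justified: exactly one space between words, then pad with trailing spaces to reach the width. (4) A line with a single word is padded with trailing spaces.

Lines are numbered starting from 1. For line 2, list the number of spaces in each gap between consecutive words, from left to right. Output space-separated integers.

Line 1: ['fruit', 'tired', 'if'] (min_width=14, slack=1)
Line 2: ['spoon', 'at', 'white'] (min_width=14, slack=1)
Line 3: ['code', 'python'] (min_width=11, slack=4)
Line 4: ['cold', 'cup', 'corn'] (min_width=13, slack=2)
Line 5: ['vector', 'grass'] (min_width=12, slack=3)
Line 6: ['library', 'play'] (min_width=12, slack=3)
Line 7: ['brown', 'year'] (min_width=10, slack=5)

Answer: 2 1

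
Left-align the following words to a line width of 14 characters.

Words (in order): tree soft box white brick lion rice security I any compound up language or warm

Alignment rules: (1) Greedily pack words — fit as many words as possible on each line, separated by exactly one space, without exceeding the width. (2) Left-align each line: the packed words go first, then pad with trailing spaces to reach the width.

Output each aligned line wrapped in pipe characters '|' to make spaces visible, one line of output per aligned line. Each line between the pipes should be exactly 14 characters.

Line 1: ['tree', 'soft', 'box'] (min_width=13, slack=1)
Line 2: ['white', 'brick'] (min_width=11, slack=3)
Line 3: ['lion', 'rice'] (min_width=9, slack=5)
Line 4: ['security', 'I', 'any'] (min_width=14, slack=0)
Line 5: ['compound', 'up'] (min_width=11, slack=3)
Line 6: ['language', 'or'] (min_width=11, slack=3)
Line 7: ['warm'] (min_width=4, slack=10)

Answer: |tree soft box |
|white brick   |
|lion rice     |
|security I any|
|compound up   |
|language or   |
|warm          |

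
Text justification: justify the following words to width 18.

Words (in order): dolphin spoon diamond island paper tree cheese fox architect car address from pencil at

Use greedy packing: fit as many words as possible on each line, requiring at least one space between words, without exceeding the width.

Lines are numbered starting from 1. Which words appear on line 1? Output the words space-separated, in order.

Line 1: ['dolphin', 'spoon'] (min_width=13, slack=5)
Line 2: ['diamond', 'island'] (min_width=14, slack=4)
Line 3: ['paper', 'tree', 'cheese'] (min_width=17, slack=1)
Line 4: ['fox', 'architect', 'car'] (min_width=17, slack=1)
Line 5: ['address', 'from'] (min_width=12, slack=6)
Line 6: ['pencil', 'at'] (min_width=9, slack=9)

Answer: dolphin spoon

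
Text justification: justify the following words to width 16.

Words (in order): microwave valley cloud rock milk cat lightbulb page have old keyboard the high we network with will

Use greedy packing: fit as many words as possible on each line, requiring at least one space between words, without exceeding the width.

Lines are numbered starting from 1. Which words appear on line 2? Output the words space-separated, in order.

Answer: cloud rock milk

Derivation:
Line 1: ['microwave', 'valley'] (min_width=16, slack=0)
Line 2: ['cloud', 'rock', 'milk'] (min_width=15, slack=1)
Line 3: ['cat', 'lightbulb'] (min_width=13, slack=3)
Line 4: ['page', 'have', 'old'] (min_width=13, slack=3)
Line 5: ['keyboard', 'the'] (min_width=12, slack=4)
Line 6: ['high', 'we', 'network'] (min_width=15, slack=1)
Line 7: ['with', 'will'] (min_width=9, slack=7)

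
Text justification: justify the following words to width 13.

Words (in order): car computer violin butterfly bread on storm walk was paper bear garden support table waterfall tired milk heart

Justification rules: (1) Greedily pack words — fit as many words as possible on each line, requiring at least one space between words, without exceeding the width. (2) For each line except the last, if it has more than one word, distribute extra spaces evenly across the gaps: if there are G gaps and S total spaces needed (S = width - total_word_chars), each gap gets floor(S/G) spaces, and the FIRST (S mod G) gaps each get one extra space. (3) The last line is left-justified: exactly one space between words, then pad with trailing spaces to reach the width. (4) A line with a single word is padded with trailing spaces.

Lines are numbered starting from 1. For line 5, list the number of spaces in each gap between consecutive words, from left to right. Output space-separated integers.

Answer: 4

Derivation:
Line 1: ['car', 'computer'] (min_width=12, slack=1)
Line 2: ['violin'] (min_width=6, slack=7)
Line 3: ['butterfly'] (min_width=9, slack=4)
Line 4: ['bread', 'on'] (min_width=8, slack=5)
Line 5: ['storm', 'walk'] (min_width=10, slack=3)
Line 6: ['was', 'paper'] (min_width=9, slack=4)
Line 7: ['bear', 'garden'] (min_width=11, slack=2)
Line 8: ['support', 'table'] (min_width=13, slack=0)
Line 9: ['waterfall'] (min_width=9, slack=4)
Line 10: ['tired', 'milk'] (min_width=10, slack=3)
Line 11: ['heart'] (min_width=5, slack=8)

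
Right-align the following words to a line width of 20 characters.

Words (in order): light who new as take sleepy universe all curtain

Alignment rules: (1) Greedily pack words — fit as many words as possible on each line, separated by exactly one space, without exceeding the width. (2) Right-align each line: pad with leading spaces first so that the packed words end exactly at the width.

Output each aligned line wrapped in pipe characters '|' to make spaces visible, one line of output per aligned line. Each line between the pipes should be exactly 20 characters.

Line 1: ['light', 'who', 'new', 'as'] (min_width=16, slack=4)
Line 2: ['take', 'sleepy', 'universe'] (min_width=20, slack=0)
Line 3: ['all', 'curtain'] (min_width=11, slack=9)

Answer: |    light who new as|
|take sleepy universe|
|         all curtain|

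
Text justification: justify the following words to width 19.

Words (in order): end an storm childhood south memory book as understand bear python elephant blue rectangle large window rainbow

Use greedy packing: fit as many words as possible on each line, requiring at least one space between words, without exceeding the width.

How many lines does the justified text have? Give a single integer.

Answer: 8

Derivation:
Line 1: ['end', 'an', 'storm'] (min_width=12, slack=7)
Line 2: ['childhood', 'south'] (min_width=15, slack=4)
Line 3: ['memory', 'book', 'as'] (min_width=14, slack=5)
Line 4: ['understand', 'bear'] (min_width=15, slack=4)
Line 5: ['python', 'elephant'] (min_width=15, slack=4)
Line 6: ['blue', 'rectangle'] (min_width=14, slack=5)
Line 7: ['large', 'window'] (min_width=12, slack=7)
Line 8: ['rainbow'] (min_width=7, slack=12)
Total lines: 8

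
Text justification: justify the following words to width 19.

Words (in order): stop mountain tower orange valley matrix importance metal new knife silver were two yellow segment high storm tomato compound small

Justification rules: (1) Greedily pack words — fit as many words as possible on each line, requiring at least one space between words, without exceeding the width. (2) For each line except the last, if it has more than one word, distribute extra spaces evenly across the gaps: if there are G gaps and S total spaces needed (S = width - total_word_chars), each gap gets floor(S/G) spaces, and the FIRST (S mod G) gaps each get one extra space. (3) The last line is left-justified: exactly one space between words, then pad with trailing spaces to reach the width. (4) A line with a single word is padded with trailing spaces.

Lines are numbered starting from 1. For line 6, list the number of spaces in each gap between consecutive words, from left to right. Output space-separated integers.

Answer: 1 1

Derivation:
Line 1: ['stop', 'mountain', 'tower'] (min_width=19, slack=0)
Line 2: ['orange', 'valley'] (min_width=13, slack=6)
Line 3: ['matrix', 'importance'] (min_width=17, slack=2)
Line 4: ['metal', 'new', 'knife'] (min_width=15, slack=4)
Line 5: ['silver', 'were', 'two'] (min_width=15, slack=4)
Line 6: ['yellow', 'segment', 'high'] (min_width=19, slack=0)
Line 7: ['storm', 'tomato'] (min_width=12, slack=7)
Line 8: ['compound', 'small'] (min_width=14, slack=5)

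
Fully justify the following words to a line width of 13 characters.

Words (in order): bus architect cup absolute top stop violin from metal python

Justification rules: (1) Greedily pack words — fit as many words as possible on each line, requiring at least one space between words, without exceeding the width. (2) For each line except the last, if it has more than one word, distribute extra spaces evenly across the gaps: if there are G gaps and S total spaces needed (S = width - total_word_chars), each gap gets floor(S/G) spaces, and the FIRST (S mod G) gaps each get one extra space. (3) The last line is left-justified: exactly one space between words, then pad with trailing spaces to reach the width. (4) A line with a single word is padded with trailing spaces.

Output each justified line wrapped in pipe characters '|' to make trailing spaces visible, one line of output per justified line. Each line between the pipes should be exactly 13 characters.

Line 1: ['bus', 'architect'] (min_width=13, slack=0)
Line 2: ['cup', 'absolute'] (min_width=12, slack=1)
Line 3: ['top', 'stop'] (min_width=8, slack=5)
Line 4: ['violin', 'from'] (min_width=11, slack=2)
Line 5: ['metal', 'python'] (min_width=12, slack=1)

Answer: |bus architect|
|cup  absolute|
|top      stop|
|violin   from|
|metal python |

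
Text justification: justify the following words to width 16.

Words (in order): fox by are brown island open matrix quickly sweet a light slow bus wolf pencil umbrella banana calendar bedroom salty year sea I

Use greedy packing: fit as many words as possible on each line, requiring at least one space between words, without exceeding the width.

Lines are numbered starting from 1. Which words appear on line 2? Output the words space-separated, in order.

Line 1: ['fox', 'by', 'are', 'brown'] (min_width=16, slack=0)
Line 2: ['island', 'open'] (min_width=11, slack=5)
Line 3: ['matrix', 'quickly'] (min_width=14, slack=2)
Line 4: ['sweet', 'a', 'light'] (min_width=13, slack=3)
Line 5: ['slow', 'bus', 'wolf'] (min_width=13, slack=3)
Line 6: ['pencil', 'umbrella'] (min_width=15, slack=1)
Line 7: ['banana', 'calendar'] (min_width=15, slack=1)
Line 8: ['bedroom', 'salty'] (min_width=13, slack=3)
Line 9: ['year', 'sea', 'I'] (min_width=10, slack=6)

Answer: island open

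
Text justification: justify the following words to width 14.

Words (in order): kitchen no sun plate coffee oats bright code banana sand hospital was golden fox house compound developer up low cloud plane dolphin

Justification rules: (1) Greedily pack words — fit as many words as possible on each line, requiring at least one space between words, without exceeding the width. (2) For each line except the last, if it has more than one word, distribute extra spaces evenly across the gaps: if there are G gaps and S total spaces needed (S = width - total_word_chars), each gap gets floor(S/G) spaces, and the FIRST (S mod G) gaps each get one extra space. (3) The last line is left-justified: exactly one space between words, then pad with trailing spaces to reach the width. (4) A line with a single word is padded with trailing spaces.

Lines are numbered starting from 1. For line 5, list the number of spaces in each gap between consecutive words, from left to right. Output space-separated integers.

Line 1: ['kitchen', 'no', 'sun'] (min_width=14, slack=0)
Line 2: ['plate', 'coffee'] (min_width=12, slack=2)
Line 3: ['oats', 'bright'] (min_width=11, slack=3)
Line 4: ['code', 'banana'] (min_width=11, slack=3)
Line 5: ['sand', 'hospital'] (min_width=13, slack=1)
Line 6: ['was', 'golden', 'fox'] (min_width=14, slack=0)
Line 7: ['house', 'compound'] (min_width=14, slack=0)
Line 8: ['developer', 'up'] (min_width=12, slack=2)
Line 9: ['low', 'cloud'] (min_width=9, slack=5)
Line 10: ['plane', 'dolphin'] (min_width=13, slack=1)

Answer: 2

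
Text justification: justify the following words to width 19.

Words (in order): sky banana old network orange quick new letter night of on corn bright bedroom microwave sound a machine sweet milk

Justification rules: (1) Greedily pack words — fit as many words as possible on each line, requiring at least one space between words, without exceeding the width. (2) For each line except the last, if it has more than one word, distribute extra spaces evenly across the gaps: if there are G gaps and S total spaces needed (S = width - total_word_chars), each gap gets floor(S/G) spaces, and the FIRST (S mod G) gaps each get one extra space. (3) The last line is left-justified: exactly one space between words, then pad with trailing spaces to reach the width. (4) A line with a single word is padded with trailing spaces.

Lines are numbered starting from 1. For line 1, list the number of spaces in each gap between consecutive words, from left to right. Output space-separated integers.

Line 1: ['sky', 'banana', 'old'] (min_width=14, slack=5)
Line 2: ['network', 'orange'] (min_width=14, slack=5)
Line 3: ['quick', 'new', 'letter'] (min_width=16, slack=3)
Line 4: ['night', 'of', 'on', 'corn'] (min_width=16, slack=3)
Line 5: ['bright', 'bedroom'] (min_width=14, slack=5)
Line 6: ['microwave', 'sound', 'a'] (min_width=17, slack=2)
Line 7: ['machine', 'sweet', 'milk'] (min_width=18, slack=1)

Answer: 4 3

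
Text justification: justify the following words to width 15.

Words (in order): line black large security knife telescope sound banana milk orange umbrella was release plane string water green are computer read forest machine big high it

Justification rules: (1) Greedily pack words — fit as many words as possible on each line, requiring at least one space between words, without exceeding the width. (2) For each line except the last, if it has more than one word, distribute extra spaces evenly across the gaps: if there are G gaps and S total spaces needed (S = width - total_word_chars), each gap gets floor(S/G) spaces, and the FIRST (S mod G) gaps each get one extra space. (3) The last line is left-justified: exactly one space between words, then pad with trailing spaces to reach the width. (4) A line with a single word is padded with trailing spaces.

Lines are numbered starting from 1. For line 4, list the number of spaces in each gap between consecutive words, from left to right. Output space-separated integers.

Answer: 4

Derivation:
Line 1: ['line', 'black'] (min_width=10, slack=5)
Line 2: ['large', 'security'] (min_width=14, slack=1)
Line 3: ['knife', 'telescope'] (min_width=15, slack=0)
Line 4: ['sound', 'banana'] (min_width=12, slack=3)
Line 5: ['milk', 'orange'] (min_width=11, slack=4)
Line 6: ['umbrella', 'was'] (min_width=12, slack=3)
Line 7: ['release', 'plane'] (min_width=13, slack=2)
Line 8: ['string', 'water'] (min_width=12, slack=3)
Line 9: ['green', 'are'] (min_width=9, slack=6)
Line 10: ['computer', 'read'] (min_width=13, slack=2)
Line 11: ['forest', 'machine'] (min_width=14, slack=1)
Line 12: ['big', 'high', 'it'] (min_width=11, slack=4)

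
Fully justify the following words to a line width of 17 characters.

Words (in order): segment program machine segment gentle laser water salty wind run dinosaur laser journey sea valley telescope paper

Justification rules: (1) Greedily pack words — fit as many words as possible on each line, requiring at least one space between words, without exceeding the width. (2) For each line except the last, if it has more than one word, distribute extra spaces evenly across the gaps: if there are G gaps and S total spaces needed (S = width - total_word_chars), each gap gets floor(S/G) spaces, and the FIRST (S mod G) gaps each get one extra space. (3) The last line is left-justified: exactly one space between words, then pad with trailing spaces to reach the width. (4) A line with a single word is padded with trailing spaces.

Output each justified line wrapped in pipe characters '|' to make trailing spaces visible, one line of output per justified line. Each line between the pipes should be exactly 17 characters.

Line 1: ['segment', 'program'] (min_width=15, slack=2)
Line 2: ['machine', 'segment'] (min_width=15, slack=2)
Line 3: ['gentle', 'laser'] (min_width=12, slack=5)
Line 4: ['water', 'salty', 'wind'] (min_width=16, slack=1)
Line 5: ['run', 'dinosaur'] (min_width=12, slack=5)
Line 6: ['laser', 'journey', 'sea'] (min_width=17, slack=0)
Line 7: ['valley', 'telescope'] (min_width=16, slack=1)
Line 8: ['paper'] (min_width=5, slack=12)

Answer: |segment   program|
|machine   segment|
|gentle      laser|
|water  salty wind|
|run      dinosaur|
|laser journey sea|
|valley  telescope|
|paper            |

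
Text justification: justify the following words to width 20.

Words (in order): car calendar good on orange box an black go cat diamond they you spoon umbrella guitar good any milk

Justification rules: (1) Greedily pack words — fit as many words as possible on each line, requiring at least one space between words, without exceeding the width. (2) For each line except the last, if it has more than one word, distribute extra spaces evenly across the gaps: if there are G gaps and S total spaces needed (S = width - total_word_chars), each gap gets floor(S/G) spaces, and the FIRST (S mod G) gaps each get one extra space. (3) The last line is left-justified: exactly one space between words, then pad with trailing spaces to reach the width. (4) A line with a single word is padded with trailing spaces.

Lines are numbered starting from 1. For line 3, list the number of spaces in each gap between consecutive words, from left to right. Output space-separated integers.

Line 1: ['car', 'calendar', 'good', 'on'] (min_width=20, slack=0)
Line 2: ['orange', 'box', 'an', 'black'] (min_width=19, slack=1)
Line 3: ['go', 'cat', 'diamond', 'they'] (min_width=19, slack=1)
Line 4: ['you', 'spoon', 'umbrella'] (min_width=18, slack=2)
Line 5: ['guitar', 'good', 'any', 'milk'] (min_width=20, slack=0)

Answer: 2 1 1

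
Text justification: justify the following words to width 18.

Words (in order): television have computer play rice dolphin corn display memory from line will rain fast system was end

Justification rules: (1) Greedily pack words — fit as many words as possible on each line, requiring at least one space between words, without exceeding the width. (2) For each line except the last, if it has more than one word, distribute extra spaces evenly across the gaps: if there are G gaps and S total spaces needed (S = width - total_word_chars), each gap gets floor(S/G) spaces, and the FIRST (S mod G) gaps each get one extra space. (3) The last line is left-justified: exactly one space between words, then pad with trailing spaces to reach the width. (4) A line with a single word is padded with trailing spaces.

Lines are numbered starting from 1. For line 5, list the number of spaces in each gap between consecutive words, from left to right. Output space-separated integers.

Line 1: ['television', 'have'] (min_width=15, slack=3)
Line 2: ['computer', 'play', 'rice'] (min_width=18, slack=0)
Line 3: ['dolphin', 'corn'] (min_width=12, slack=6)
Line 4: ['display', 'memory'] (min_width=14, slack=4)
Line 5: ['from', 'line', 'will'] (min_width=14, slack=4)
Line 6: ['rain', 'fast', 'system'] (min_width=16, slack=2)
Line 7: ['was', 'end'] (min_width=7, slack=11)

Answer: 3 3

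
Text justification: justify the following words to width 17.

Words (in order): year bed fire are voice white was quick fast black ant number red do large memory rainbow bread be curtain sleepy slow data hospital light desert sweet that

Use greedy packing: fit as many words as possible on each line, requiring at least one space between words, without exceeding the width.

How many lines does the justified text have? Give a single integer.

Line 1: ['year', 'bed', 'fire', 'are'] (min_width=17, slack=0)
Line 2: ['voice', 'white', 'was'] (min_width=15, slack=2)
Line 3: ['quick', 'fast', 'black'] (min_width=16, slack=1)
Line 4: ['ant', 'number', 'red', 'do'] (min_width=17, slack=0)
Line 5: ['large', 'memory'] (min_width=12, slack=5)
Line 6: ['rainbow', 'bread', 'be'] (min_width=16, slack=1)
Line 7: ['curtain', 'sleepy'] (min_width=14, slack=3)
Line 8: ['slow', 'data'] (min_width=9, slack=8)
Line 9: ['hospital', 'light'] (min_width=14, slack=3)
Line 10: ['desert', 'sweet', 'that'] (min_width=17, slack=0)
Total lines: 10

Answer: 10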